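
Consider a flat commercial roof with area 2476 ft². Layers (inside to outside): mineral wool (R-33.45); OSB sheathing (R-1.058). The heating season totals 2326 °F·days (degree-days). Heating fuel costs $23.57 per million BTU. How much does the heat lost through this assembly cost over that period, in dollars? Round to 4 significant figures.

R_total = 33.45 + 1.058 = 34.508 ft²·°F·h/BTU
E = A × HDD × 24 / R = 2476 × 2326 × 24 / 34.508 = 4005500 BTU
Cost = 4005500/10⁶ × 23.57 = $94.409

94.41 dollars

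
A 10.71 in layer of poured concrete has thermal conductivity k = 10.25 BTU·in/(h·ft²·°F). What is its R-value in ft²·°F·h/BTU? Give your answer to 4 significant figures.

R = L/k = 10.71/10.25 = 1.0449 ft²·°F·h/BTU

1.045 ft²·°F·h/BTU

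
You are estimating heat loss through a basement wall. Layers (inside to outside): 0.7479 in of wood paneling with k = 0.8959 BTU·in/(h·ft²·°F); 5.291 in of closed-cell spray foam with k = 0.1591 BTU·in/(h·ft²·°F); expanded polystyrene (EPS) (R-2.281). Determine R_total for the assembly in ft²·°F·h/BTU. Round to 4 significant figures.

36.37 ft²·°F·h/BTU

0.7479/0.8959 = 0.8348
5.291/0.1591 = 33.256
R_total = 0.8348 + 33.256 + 2.281 = 36.372 ft²·°F·h/BTU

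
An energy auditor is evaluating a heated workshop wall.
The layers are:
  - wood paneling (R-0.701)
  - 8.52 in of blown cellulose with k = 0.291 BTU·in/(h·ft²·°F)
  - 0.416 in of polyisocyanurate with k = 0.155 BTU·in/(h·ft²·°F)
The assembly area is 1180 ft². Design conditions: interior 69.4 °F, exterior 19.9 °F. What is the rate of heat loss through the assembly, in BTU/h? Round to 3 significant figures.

8.52/0.291 = 29.28
0.416/0.155 = 2.684
R_total = 0.701 + 29.28 + 2.684 = 32.66 ft²·°F·h/BTU
Q = A·ΔT/R = 1180 × (69.4 − 19.9) / 32.66 = 1788 BTU/h

1790 BTU/h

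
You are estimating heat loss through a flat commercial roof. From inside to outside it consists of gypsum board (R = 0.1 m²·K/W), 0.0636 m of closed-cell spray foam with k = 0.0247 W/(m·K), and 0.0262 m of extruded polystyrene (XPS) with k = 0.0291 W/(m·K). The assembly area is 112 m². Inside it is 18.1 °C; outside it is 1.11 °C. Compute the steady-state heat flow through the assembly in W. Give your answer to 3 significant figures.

532 W

0.0636/0.0247 = 2.575
0.0262/0.0291 = 0.9003
R_total = 0.1 + 2.575 + 0.9003 = 3.575 m²·K/W
Q = A·ΔT/R = 112 × (18.1 − 1.11) / 3.575 = 532.2 W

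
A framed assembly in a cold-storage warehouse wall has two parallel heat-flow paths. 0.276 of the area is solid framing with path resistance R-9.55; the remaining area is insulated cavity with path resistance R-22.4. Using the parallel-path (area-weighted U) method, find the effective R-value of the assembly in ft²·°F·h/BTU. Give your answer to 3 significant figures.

U_eff = 0.724/22.4 + 0.276/9.55 = 0.03232 + 0.0289 = 0.06122
R_eff = 1/U_eff = 16.33 ft²·°F·h/BTU

16.3 ft²·°F·h/BTU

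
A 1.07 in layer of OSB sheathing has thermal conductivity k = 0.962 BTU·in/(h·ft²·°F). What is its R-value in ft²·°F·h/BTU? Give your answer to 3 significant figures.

1.11 ft²·°F·h/BTU

R = L/k = 1.07/0.962 = 1.112 ft²·°F·h/BTU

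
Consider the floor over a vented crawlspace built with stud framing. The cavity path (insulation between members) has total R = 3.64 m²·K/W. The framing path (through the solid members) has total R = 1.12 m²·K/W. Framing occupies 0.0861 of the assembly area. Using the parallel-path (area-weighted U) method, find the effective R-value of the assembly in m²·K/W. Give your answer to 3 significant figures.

3.05 m²·K/W

U_eff = 0.9139/3.64 + 0.0861/1.12 = 0.2511 + 0.07687 = 0.3279
R_eff = 1/U_eff = 3.049 m²·K/W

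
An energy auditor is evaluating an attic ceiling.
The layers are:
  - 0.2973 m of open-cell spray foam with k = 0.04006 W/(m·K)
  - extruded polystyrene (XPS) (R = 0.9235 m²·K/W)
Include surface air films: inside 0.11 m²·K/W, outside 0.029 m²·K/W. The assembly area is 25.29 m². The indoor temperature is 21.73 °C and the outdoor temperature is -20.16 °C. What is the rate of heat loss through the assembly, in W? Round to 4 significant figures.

0.2973/0.04006 = 7.4214
R_total = 0.11 + 7.4214 + 0.9235 + 0.029 = 8.4839 m²·K/W
Q = A·ΔT/R = 25.29 × (21.73 − (-20.16)) / 8.4839 = 124.87 W

124.9 W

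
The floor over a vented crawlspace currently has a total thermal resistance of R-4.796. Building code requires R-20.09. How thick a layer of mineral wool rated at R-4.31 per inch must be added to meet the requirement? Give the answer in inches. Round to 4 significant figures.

ΔR = 20.09 − 4.796 = 15.294 ft²·°F·h/BTU
L = ΔR / (R/in) = 15.294/4.31 = 3.5485 in

3.548 in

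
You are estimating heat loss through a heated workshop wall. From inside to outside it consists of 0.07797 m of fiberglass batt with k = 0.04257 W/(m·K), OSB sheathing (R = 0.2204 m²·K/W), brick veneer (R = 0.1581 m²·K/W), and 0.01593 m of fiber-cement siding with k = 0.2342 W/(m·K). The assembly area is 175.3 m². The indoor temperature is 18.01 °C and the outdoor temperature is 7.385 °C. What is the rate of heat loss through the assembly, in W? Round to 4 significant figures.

0.07797/0.04257 = 1.8316
0.01593/0.2342 = 0.068019
R_total = 1.8316 + 0.2204 + 0.1581 + 0.068019 = 2.2781 m²·K/W
Q = A·ΔT/R = 175.3 × (18.01 − 7.385) / 2.2781 = 817.6 W

817.6 W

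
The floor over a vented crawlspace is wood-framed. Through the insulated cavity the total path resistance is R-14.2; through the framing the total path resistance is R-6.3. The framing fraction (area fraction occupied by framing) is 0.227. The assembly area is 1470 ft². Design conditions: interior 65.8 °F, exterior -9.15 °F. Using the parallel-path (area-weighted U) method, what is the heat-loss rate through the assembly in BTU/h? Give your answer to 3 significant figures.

9970 BTU/h

U_eff = 0.773/14.2 + 0.227/6.3 = 0.05444 + 0.03603 = 0.09047
R_eff = 1/U_eff = 11.05 ft²·°F·h/BTU
Q = 1470 × (65.8 − (-9.15)) / 11.05 = 9967 BTU/h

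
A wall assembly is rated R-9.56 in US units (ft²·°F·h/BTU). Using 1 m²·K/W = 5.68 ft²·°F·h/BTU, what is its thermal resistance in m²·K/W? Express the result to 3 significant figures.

1.68 m²·K/W

R_SI = 9.56/5.68 = 1.683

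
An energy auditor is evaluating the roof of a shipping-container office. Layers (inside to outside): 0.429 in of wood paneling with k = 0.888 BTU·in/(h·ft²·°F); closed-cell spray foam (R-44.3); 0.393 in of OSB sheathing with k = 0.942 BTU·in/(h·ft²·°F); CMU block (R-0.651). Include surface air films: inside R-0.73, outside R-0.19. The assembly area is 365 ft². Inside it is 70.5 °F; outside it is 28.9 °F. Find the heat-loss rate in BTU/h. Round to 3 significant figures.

325 BTU/h

0.429/0.888 = 0.4831
0.393/0.942 = 0.4172
R_total = 0.73 + 0.4831 + 44.3 + 0.4172 + 0.651 + 0.19 = 46.77 ft²·°F·h/BTU
Q = A·ΔT/R = 365 × (70.5 − 28.9) / 46.77 = 324.6 BTU/h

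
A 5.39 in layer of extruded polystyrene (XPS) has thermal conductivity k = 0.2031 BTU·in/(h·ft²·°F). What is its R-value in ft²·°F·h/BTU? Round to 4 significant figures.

R = L/k = 5.39/0.2031 = 26.539 ft²·°F·h/BTU

26.54 ft²·°F·h/BTU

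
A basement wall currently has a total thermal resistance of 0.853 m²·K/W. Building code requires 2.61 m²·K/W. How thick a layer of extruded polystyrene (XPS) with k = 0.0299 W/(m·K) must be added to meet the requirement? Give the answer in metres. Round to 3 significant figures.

ΔR = 2.61 − 0.853 = 1.757 m²·K/W
L = ΔR × k = 1.757 × 0.0299 = 0.05253 m

0.0525 m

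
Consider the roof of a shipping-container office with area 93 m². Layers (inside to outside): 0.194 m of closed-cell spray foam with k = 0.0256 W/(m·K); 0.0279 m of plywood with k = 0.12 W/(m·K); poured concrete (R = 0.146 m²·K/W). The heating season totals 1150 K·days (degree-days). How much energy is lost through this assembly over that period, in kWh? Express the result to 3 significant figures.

0.194/0.0256 = 7.578
0.0279/0.12 = 0.2325
R_total = 7.578 + 0.2325 + 0.146 = 7.957 m²·K/W
E = A × HDD × 24 / R / 1000 = 93 × 1150 × 24 / 7.957 / 1000 = 322.6 kWh

323 kWh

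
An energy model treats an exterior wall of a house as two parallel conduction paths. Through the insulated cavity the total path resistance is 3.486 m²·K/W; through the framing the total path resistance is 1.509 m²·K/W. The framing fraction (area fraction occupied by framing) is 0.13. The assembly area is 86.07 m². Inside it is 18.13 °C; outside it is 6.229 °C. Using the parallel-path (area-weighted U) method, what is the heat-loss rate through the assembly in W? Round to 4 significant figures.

343.9 W

U_eff = 0.87/3.486 + 0.13/1.509 = 0.24957 + 0.08615 = 0.33572
R_eff = 1/U_eff = 2.9787 m²·K/W
Q = 86.07 × (18.13 − 6.229) / 2.9787 = 343.88 W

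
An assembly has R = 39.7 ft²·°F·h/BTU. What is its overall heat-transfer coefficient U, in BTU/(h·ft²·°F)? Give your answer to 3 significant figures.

U = 1/R = 1/39.7 = 0.02519

0.0252 BTU/(h·ft²·°F)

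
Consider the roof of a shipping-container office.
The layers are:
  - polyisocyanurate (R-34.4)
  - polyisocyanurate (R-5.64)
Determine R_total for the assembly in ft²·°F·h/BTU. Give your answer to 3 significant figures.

40.0 ft²·°F·h/BTU

R_total = 34.4 + 5.64 = 40.04 ft²·°F·h/BTU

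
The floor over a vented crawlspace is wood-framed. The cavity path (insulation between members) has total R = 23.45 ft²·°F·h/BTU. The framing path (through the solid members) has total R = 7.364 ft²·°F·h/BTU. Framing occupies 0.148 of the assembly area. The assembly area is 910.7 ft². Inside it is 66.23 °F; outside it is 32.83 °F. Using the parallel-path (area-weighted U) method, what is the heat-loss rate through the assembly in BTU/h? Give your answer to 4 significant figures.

U_eff = 0.852/23.45 + 0.148/7.364 = 0.036333 + 0.020098 = 0.05643
R_eff = 1/U_eff = 17.721 ft²·°F·h/BTU
Q = 910.7 × (66.23 − 32.83) / 17.721 = 1716.5 BTU/h

1716 BTU/h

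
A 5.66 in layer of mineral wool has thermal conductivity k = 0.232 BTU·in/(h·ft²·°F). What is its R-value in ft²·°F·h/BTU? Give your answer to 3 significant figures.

24.4 ft²·°F·h/BTU

R = L/k = 5.66/0.232 = 24.4 ft²·°F·h/BTU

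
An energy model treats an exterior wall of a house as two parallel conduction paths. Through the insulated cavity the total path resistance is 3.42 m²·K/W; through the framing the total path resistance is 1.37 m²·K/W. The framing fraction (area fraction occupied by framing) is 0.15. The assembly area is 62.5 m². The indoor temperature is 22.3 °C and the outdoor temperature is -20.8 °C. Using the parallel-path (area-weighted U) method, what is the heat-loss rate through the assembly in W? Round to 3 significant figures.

U_eff = 0.85/3.42 + 0.15/1.37 = 0.2485 + 0.1095 = 0.358
R_eff = 1/U_eff = 2.793 m²·K/W
Q = 62.5 × (22.3 − (-20.8)) / 2.793 = 964.4 W

964 W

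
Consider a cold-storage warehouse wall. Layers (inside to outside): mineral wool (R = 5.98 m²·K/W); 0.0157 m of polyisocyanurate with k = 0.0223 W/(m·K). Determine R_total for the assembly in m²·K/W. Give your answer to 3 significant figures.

6.68 m²·K/W

0.0157/0.0223 = 0.704
R_total = 5.98 + 0.704 = 6.684 m²·K/W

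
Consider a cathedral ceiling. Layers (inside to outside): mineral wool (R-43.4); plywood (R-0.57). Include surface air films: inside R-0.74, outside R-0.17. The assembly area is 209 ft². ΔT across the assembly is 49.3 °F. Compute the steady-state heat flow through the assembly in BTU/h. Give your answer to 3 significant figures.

R_total = 0.74 + 43.4 + 0.57 + 0.17 = 44.88 ft²·°F·h/BTU
Q = A·ΔT/R = 209 × 49.3 / 44.88 = 229.6 BTU/h

230 BTU/h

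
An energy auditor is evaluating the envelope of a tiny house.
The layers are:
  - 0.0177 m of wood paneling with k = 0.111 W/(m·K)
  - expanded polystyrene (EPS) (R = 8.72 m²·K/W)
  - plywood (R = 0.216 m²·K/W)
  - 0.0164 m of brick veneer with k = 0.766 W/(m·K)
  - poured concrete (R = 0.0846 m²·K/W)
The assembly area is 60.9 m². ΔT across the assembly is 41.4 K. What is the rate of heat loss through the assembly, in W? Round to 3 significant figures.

0.0177/0.111 = 0.1595
0.0164/0.766 = 0.02141
R_total = 0.1595 + 8.72 + 0.216 + 0.02141 + 0.0846 = 9.201 m²·K/W
Q = A·ΔT/R = 60.9 × 41.4 / 9.201 = 274 W

274 W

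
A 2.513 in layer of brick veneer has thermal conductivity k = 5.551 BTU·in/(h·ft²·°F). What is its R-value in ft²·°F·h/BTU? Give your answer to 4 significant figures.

0.4527 ft²·°F·h/BTU

R = L/k = 2.513/5.551 = 0.45271 ft²·°F·h/BTU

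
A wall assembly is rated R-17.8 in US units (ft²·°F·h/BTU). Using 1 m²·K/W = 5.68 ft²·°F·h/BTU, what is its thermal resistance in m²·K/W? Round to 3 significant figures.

3.13 m²·K/W

R_SI = 17.8/5.68 = 3.134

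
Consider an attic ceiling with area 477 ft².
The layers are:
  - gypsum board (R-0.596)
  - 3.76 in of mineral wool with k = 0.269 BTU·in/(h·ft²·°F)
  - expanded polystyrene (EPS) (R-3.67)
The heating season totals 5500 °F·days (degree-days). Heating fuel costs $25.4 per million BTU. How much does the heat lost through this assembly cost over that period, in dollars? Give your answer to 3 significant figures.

87.7 dollars

3.76/0.269 = 13.98
R_total = 0.596 + 13.98 + 3.67 = 18.24 ft²·°F·h/BTU
E = A × HDD × 24 / R = 477 × 5500 × 24 / 18.24 = 3451000 BTU
Cost = 3451000/10⁶ × 25.4 = $87.66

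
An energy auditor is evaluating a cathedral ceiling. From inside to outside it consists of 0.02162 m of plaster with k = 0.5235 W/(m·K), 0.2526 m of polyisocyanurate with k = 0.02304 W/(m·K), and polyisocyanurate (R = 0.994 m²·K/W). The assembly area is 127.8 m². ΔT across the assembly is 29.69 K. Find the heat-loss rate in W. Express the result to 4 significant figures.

316.2 W

0.02162/0.5235 = 0.041299
0.2526/0.02304 = 10.964
R_total = 0.041299 + 10.964 + 0.994 = 11.999 m²·K/W
Q = A·ΔT/R = 127.8 × 29.69 / 11.999 = 316.23 W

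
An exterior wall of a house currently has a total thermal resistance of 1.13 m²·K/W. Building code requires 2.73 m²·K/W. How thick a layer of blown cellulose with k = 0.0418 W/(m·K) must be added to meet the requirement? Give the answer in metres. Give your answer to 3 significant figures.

0.0669 m

ΔR = 2.73 − 1.13 = 1.6 m²·K/W
L = ΔR × k = 1.6 × 0.0418 = 0.06688 m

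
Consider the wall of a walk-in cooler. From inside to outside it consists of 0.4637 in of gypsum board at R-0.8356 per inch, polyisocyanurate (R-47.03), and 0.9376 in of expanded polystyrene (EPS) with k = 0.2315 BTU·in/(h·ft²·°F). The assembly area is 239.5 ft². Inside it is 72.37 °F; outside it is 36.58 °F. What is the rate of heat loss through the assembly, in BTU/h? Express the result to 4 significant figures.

0.4637 × 0.8356 = 0.38747
0.9376/0.2315 = 4.0501
R_total = 0.38747 + 47.03 + 4.0501 = 51.468 ft²·°F·h/BTU
Q = A·ΔT/R = 239.5 × (72.37 − 36.58) / 51.468 = 166.55 BTU/h

166.5 BTU/h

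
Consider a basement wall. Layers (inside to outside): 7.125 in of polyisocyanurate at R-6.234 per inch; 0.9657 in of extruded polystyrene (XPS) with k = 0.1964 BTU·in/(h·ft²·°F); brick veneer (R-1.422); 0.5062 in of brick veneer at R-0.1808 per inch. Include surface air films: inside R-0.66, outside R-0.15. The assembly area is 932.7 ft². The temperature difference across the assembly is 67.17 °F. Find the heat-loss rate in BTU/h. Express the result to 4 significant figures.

1213 BTU/h

7.125 × 6.234 = 44.417
0.9657/0.1964 = 4.917
0.5062 × 0.1808 = 0.091521
R_total = 0.66 + 44.417 + 4.917 + 1.422 + 0.091521 + 0.15 = 51.658 ft²·°F·h/BTU
Q = A·ΔT/R = 932.7 × 67.17 / 51.658 = 1212.8 BTU/h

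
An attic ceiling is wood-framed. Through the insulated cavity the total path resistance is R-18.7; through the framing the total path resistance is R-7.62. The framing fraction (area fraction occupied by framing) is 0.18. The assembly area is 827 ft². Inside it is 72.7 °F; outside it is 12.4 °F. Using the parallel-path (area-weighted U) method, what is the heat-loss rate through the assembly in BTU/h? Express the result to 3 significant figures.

3360 BTU/h

U_eff = 0.82/18.7 + 0.18/7.62 = 0.04385 + 0.02362 = 0.06747
R_eff = 1/U_eff = 14.82 ft²·°F·h/BTU
Q = 827 × (72.7 − 12.4) / 14.82 = 3365 BTU/h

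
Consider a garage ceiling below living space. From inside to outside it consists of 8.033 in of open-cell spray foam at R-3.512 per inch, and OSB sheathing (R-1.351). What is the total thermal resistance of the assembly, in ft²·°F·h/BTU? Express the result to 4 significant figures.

8.033 × 3.512 = 28.212
R_total = 28.212 + 1.351 = 29.563 ft²·°F·h/BTU

29.56 ft²·°F·h/BTU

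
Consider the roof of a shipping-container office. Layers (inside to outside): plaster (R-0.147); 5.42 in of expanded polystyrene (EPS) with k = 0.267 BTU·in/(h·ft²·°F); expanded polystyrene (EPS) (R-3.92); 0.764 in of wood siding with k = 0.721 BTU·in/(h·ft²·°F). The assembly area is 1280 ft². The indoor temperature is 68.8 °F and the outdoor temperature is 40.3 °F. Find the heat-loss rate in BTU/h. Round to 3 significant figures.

1430 BTU/h

5.42/0.267 = 20.3
0.764/0.721 = 1.06
R_total = 0.147 + 20.3 + 3.92 + 1.06 = 25.43 ft²·°F·h/BTU
Q = A·ΔT/R = 1280 × (68.8 − 40.3) / 25.43 = 1435 BTU/h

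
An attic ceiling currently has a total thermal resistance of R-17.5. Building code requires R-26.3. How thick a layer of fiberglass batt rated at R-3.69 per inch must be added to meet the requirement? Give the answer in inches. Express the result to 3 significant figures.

2.38 in

ΔR = 26.3 − 17.5 = 8.8 ft²·°F·h/BTU
L = ΔR / (R/in) = 8.8/3.69 = 2.385 in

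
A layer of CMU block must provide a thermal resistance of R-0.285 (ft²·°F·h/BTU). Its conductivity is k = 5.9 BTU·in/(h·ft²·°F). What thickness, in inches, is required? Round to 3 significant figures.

1.68 in

L = R × k = 0.285 × 5.9 = 1.681 in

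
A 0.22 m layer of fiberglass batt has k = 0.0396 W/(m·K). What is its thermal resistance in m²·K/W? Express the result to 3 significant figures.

5.56 m²·K/W

R = L/k = 0.22/0.0396 = 5.556 m²·K/W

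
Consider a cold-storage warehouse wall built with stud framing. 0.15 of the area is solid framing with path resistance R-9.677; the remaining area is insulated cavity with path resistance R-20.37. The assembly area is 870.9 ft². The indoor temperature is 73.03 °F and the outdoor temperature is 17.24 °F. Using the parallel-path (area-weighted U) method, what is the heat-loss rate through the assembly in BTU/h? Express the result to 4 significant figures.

2781 BTU/h

U_eff = 0.85/20.37 + 0.15/9.677 = 0.041728 + 0.015501 = 0.057229
R_eff = 1/U_eff = 17.474 ft²·°F·h/BTU
Q = 870.9 × (73.03 − 17.24) / 17.474 = 2780.6 BTU/h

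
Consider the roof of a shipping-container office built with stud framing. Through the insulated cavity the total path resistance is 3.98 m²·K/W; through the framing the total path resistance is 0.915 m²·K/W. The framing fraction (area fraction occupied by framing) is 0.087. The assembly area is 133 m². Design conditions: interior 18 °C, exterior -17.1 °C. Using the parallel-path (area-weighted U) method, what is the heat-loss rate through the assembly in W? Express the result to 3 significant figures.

1510 W

U_eff = 0.913/3.98 + 0.087/0.915 = 0.2294 + 0.09508 = 0.3245
R_eff = 1/U_eff = 3.082 m²·K/W
Q = 133 × (18 − (-17.1)) / 3.082 = 1515 W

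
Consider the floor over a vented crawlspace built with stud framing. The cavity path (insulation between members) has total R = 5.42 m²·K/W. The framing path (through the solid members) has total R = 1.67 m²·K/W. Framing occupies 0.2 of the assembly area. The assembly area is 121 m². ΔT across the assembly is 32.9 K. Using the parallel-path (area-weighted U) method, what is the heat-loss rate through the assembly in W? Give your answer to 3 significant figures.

1060 W

U_eff = 0.8/5.42 + 0.2/1.67 = 0.1476 + 0.1198 = 0.2674
R_eff = 1/U_eff = 3.74 m²·K/W
Q = 121 × 32.9 / 3.74 = 1064 W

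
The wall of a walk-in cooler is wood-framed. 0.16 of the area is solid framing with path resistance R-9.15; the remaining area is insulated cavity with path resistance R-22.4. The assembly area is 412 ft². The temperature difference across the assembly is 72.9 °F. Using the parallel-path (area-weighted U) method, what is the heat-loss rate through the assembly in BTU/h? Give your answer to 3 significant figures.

U_eff = 0.84/22.4 + 0.16/9.15 = 0.0375 + 0.01749 = 0.05499
R_eff = 1/U_eff = 18.19 ft²·°F·h/BTU
Q = 412 × 72.9 / 18.19 = 1652 BTU/h

1650 BTU/h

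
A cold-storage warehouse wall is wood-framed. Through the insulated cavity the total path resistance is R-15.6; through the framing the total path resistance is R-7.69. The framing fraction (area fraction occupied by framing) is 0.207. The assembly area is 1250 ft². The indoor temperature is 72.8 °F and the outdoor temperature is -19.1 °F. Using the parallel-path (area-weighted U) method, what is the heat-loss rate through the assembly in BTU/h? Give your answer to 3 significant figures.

U_eff = 0.793/15.6 + 0.207/7.69 = 0.05083 + 0.02692 = 0.07775
R_eff = 1/U_eff = 12.86 ft²·°F·h/BTU
Q = 1250 × (72.8 − (-19.1)) / 12.86 = 8932 BTU/h

8930 BTU/h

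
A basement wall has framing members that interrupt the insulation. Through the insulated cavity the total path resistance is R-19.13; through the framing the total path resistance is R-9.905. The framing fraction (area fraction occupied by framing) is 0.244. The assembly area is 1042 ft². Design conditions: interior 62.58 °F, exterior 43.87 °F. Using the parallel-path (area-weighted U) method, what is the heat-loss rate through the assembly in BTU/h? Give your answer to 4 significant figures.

1251 BTU/h

U_eff = 0.756/19.13 + 0.244/9.905 = 0.039519 + 0.024634 = 0.064153
R_eff = 1/U_eff = 15.588 ft²·°F·h/BTU
Q = 1042 × (62.58 − 43.87) / 15.588 = 1250.7 BTU/h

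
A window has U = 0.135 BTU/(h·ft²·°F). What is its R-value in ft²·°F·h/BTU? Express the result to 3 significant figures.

R = 1/U = 1/0.135 = 7.407

7.41 ft²·°F·h/BTU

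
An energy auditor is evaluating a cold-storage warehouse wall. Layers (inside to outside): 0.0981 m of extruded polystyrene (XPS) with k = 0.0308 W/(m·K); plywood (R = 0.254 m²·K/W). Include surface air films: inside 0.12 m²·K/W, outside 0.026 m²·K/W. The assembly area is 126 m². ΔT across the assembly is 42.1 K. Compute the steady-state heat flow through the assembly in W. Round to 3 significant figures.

1480 W

0.0981/0.0308 = 3.185
R_total = 0.12 + 3.185 + 0.254 + 0.026 = 3.585 m²·K/W
Q = A·ΔT/R = 126 × 42.1 / 3.585 = 1480 W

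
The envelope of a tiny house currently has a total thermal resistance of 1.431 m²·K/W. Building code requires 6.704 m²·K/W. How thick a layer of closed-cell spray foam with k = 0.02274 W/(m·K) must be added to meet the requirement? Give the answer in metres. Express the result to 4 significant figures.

ΔR = 6.704 − 1.431 = 5.273 m²·K/W
L = ΔR × k = 5.273 × 0.02274 = 0.11991 m

0.1199 m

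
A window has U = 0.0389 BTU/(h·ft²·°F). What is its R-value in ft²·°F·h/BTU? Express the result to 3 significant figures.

R = 1/U = 1/0.0389 = 25.71

25.7 ft²·°F·h/BTU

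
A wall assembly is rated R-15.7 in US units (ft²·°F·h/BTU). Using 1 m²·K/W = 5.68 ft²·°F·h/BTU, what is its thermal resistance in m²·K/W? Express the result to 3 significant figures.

R_SI = 15.7/5.68 = 2.764

2.76 m²·K/W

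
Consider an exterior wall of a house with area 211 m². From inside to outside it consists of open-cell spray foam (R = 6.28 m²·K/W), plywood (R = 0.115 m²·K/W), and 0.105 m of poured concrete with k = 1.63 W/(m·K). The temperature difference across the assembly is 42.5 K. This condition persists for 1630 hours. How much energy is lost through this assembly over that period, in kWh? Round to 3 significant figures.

2260 kWh

0.105/1.63 = 0.06442
R_total = 6.28 + 0.115 + 0.06442 = 6.459 m²·K/W
Q = 211 × 42.5 / 6.459 = 1388 W
E = 1388 W × 1630 h / 1000 = 2263 kWh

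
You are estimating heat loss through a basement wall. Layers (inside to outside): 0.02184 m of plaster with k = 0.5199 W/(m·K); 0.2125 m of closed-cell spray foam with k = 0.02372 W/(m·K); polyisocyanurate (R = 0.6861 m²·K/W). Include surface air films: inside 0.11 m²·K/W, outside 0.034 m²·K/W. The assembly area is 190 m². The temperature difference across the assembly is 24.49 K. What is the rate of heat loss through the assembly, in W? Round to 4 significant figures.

0.02184/0.5199 = 0.042008
0.2125/0.02372 = 8.9587
R_total = 0.11 + 0.042008 + 8.9587 + 0.6861 + 0.034 = 9.8308 m²·K/W
Q = A·ΔT/R = 190 × 24.49 / 9.8308 = 473.32 W

473.3 W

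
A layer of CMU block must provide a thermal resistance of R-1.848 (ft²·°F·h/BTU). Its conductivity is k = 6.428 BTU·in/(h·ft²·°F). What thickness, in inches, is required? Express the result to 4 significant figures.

11.88 in

L = R × k = 1.848 × 6.428 = 11.879 in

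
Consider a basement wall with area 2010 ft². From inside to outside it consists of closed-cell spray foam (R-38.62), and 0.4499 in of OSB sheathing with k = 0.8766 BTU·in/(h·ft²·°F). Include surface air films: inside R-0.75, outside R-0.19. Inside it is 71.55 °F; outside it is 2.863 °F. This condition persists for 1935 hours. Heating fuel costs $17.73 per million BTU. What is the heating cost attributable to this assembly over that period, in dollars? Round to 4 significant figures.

0.4499/0.8766 = 0.51323
R_total = 0.75 + 38.62 + 0.51323 + 0.19 = 40.073 ft²·°F·h/BTU
Q = 2010 × (71.55 − 2.863) / 40.073 = 3445.2 BTU/h
E = 3445.2 × 1935 = 6666500 BTU
Cost = 6666500/10⁶ × 17.73 = $118.2

118.2 dollars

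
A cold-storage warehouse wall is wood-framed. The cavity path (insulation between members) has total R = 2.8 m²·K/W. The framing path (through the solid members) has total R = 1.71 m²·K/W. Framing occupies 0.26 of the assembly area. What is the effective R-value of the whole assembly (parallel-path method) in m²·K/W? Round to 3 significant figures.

2.40 m²·K/W

U_eff = 0.74/2.8 + 0.26/1.71 = 0.2643 + 0.152 = 0.4163
R_eff = 1/U_eff = 2.402 m²·K/W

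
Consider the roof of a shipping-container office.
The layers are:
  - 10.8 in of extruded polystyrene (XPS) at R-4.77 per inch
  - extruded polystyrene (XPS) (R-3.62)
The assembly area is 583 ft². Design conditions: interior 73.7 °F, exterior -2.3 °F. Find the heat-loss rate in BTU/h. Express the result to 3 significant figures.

804 BTU/h

10.8 × 4.77 = 51.52
R_total = 51.52 + 3.62 = 55.14 ft²·°F·h/BTU
Q = A·ΔT/R = 583 × (73.7 − (-2.3)) / 55.14 = 803.6 BTU/h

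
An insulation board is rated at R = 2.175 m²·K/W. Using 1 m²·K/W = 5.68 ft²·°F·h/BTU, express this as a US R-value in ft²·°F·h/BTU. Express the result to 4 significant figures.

12.35 ft²·°F·h/BTU

R_US = 2.175 × 5.68 = 12.354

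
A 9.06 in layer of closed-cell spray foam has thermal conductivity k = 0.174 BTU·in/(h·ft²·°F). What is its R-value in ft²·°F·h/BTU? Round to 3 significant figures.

52.1 ft²·°F·h/BTU

R = L/k = 9.06/0.174 = 52.07 ft²·°F·h/BTU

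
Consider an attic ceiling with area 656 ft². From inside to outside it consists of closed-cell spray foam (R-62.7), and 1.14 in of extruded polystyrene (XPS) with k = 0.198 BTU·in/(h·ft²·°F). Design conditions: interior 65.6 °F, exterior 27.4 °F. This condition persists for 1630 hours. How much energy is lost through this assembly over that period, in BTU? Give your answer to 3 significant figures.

597000 BTU

1.14/0.198 = 5.758
R_total = 62.7 + 5.758 = 68.46 ft²·°F·h/BTU
Q = 656 × (65.6 − 27.4) / 68.46 = 366.1 BTU/h
E = 366.1 × 1630 = 596700 BTU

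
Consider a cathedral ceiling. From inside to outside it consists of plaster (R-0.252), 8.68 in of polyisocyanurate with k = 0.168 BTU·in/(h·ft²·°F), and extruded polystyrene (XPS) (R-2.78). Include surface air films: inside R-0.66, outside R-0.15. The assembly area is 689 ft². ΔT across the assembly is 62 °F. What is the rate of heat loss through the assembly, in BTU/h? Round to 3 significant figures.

770 BTU/h

8.68/0.168 = 51.67
R_total = 0.66 + 0.252 + 51.67 + 2.78 + 0.15 = 55.51 ft²·°F·h/BTU
Q = A·ΔT/R = 689 × 62 / 55.51 = 769.6 BTU/h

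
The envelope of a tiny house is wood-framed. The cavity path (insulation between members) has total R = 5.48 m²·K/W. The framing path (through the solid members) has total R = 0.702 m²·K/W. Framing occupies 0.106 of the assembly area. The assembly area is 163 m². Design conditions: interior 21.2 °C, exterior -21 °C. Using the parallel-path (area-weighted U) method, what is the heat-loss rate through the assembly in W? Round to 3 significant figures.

2160 W

U_eff = 0.894/5.48 + 0.106/0.702 = 0.1631 + 0.151 = 0.3141
R_eff = 1/U_eff = 3.183 m²·K/W
Q = 163 × (21.2 − (-21)) / 3.183 = 2161 W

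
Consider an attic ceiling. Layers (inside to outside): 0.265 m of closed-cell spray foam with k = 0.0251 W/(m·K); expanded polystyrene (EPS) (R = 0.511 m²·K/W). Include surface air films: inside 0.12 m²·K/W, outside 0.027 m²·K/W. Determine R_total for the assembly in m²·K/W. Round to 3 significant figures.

11.2 m²·K/W

0.265/0.0251 = 10.56
R_total = 0.12 + 10.56 + 0.511 + 0.027 = 11.22 m²·K/W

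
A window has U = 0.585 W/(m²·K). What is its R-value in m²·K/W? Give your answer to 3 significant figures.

1.71 m²·K/W

R = 1/U = 1/0.585 = 1.709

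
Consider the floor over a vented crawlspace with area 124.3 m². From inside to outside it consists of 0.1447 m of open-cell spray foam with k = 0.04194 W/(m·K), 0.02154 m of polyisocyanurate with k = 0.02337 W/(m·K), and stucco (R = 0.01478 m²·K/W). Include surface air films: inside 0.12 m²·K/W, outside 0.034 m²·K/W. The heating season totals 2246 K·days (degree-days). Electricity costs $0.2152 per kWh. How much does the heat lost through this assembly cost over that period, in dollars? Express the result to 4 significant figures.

317.6 dollars

0.1447/0.04194 = 3.4502
0.02154/0.02337 = 0.92169
R_total = 0.12 + 3.4502 + 0.92169 + 0.01478 + 0.034 = 4.5406 m²·K/W
E = A × HDD × 24 / R / 1000 = 124.3 × 2246 × 24 / 4.5406 / 1000 = 1475.6 kWh
Cost = 1475.6 × 0.2152 = $317.55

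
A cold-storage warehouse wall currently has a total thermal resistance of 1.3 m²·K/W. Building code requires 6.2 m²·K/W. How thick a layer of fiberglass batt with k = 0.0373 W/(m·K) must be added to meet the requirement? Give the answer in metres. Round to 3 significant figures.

0.183 m

ΔR = 6.2 − 1.3 = 4.9 m²·K/W
L = ΔR × k = 4.9 × 0.0373 = 0.1828 m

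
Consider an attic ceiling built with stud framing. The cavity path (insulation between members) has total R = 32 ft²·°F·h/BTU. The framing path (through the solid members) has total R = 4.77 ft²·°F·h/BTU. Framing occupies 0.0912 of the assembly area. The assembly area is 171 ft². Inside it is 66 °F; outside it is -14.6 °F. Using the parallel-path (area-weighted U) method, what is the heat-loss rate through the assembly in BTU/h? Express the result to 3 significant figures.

U_eff = 0.9088/32 + 0.0912/4.77 = 0.0284 + 0.01912 = 0.04752
R_eff = 1/U_eff = 21.04 ft²·°F·h/BTU
Q = 171 × (66 − (-14.6)) / 21.04 = 654.9 BTU/h

655 BTU/h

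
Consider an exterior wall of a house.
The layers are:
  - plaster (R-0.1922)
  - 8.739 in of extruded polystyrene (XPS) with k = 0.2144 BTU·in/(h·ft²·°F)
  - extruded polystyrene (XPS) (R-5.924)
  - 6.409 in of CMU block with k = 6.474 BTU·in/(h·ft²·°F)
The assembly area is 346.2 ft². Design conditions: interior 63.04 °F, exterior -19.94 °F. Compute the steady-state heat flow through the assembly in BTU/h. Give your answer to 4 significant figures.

8.739/0.2144 = 40.76
6.409/6.474 = 0.98996
R_total = 0.1922 + 40.76 + 5.924 + 0.98996 = 47.866 ft²·°F·h/BTU
Q = A·ΔT/R = 346.2 × (63.04 − (-19.94)) / 47.866 = 600.16 BTU/h

600.2 BTU/h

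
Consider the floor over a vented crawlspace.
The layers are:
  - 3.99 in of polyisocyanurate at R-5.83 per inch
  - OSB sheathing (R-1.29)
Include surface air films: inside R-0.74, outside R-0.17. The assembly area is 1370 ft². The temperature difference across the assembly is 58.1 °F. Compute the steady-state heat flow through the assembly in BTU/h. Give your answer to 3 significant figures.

3.99 × 5.83 = 23.26
R_total = 0.74 + 23.26 + 1.29 + 0.17 = 25.46 ft²·°F·h/BTU
Q = A·ΔT/R = 1370 × 58.1 / 25.46 = 3126 BTU/h

3130 BTU/h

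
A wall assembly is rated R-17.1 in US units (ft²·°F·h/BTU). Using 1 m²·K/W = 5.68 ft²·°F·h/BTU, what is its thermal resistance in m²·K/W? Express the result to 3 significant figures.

3.01 m²·K/W

R_SI = 17.1/5.68 = 3.011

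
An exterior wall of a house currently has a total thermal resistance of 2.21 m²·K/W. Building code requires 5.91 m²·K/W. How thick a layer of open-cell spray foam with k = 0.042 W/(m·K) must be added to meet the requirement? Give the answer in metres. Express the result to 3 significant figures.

0.155 m

ΔR = 5.91 − 2.21 = 3.7 m²·K/W
L = ΔR × k = 3.7 × 0.042 = 0.1554 m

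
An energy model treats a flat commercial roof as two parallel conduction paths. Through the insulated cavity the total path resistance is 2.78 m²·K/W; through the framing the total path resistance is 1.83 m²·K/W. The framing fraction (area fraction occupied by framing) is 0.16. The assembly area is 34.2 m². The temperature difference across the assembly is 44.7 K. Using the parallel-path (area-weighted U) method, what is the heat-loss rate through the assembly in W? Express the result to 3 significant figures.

U_eff = 0.84/2.78 + 0.16/1.83 = 0.3022 + 0.08743 = 0.3896
R_eff = 1/U_eff = 2.567 m²·K/W
Q = 34.2 × 44.7 / 2.567 = 595.6 W

596 W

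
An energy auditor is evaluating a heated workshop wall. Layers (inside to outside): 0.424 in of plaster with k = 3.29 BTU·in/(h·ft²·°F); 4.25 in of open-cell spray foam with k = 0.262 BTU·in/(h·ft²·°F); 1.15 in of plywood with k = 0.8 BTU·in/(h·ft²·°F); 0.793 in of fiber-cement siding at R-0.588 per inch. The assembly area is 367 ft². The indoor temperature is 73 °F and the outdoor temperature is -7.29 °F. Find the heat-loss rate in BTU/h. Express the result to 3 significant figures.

1610 BTU/h

0.424/3.29 = 0.1289
4.25/0.262 = 16.22
1.15/0.8 = 1.437
0.793 × 0.588 = 0.4663
R_total = 0.1289 + 16.22 + 1.437 + 0.4663 = 18.25 ft²·°F·h/BTU
Q = A·ΔT/R = 367 × (73 − (-7.29)) / 18.25 = 1614 BTU/h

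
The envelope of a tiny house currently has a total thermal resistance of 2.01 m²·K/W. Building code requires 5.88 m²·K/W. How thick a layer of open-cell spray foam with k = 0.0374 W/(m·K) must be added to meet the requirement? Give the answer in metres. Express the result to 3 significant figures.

ΔR = 5.88 − 2.01 = 3.87 m²·K/W
L = ΔR × k = 3.87 × 0.0374 = 0.1447 m

0.145 m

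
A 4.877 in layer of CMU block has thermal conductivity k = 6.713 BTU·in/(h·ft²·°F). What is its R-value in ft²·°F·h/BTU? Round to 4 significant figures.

R = L/k = 4.877/6.713 = 0.7265 ft²·°F·h/BTU

0.7265 ft²·°F·h/BTU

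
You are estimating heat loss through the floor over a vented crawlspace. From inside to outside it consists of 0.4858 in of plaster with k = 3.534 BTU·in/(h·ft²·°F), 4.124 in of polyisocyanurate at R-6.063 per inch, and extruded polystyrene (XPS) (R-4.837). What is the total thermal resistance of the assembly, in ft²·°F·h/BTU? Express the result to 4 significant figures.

29.98 ft²·°F·h/BTU

0.4858/3.534 = 0.13746
4.124 × 6.063 = 25.004
R_total = 0.13746 + 25.004 + 4.837 = 29.978 ft²·°F·h/BTU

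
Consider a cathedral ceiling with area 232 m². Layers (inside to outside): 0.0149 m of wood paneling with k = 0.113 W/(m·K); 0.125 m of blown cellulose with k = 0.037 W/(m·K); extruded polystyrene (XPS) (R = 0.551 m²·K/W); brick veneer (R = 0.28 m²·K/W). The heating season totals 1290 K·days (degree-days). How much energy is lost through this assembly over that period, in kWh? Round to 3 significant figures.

1650 kWh

0.0149/0.113 = 0.1319
0.125/0.037 = 3.378
R_total = 0.1319 + 3.378 + 0.551 + 0.28 = 4.341 m²·K/W
E = A × HDD × 24 / R / 1000 = 232 × 1290 × 24 / 4.341 / 1000 = 1655 kWh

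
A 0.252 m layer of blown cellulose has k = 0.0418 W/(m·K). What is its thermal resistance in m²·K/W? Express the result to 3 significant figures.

6.03 m²·K/W

R = L/k = 0.252/0.0418 = 6.029 m²·K/W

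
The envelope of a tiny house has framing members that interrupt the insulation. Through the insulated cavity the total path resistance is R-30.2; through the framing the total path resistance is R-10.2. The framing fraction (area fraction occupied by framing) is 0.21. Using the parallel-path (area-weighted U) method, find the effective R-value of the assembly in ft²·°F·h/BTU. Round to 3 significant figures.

U_eff = 0.79/30.2 + 0.21/10.2 = 0.02616 + 0.02059 = 0.04675
R_eff = 1/U_eff = 21.39 ft²·°F·h/BTU

21.4 ft²·°F·h/BTU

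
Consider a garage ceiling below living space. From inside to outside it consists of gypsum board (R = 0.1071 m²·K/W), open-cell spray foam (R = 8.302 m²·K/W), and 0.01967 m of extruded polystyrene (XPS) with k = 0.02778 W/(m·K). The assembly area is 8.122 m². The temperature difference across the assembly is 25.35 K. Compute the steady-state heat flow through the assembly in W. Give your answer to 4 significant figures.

22.58 W

0.01967/0.02778 = 0.70806
R_total = 0.1071 + 8.302 + 0.70806 = 9.1172 m²·K/W
Q = A·ΔT/R = 8.122 × 25.35 / 9.1172 = 22.583 W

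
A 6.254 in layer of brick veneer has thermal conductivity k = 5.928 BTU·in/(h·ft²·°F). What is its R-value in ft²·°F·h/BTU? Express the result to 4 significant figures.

R = L/k = 6.254/5.928 = 1.055 ft²·°F·h/BTU

1.055 ft²·°F·h/BTU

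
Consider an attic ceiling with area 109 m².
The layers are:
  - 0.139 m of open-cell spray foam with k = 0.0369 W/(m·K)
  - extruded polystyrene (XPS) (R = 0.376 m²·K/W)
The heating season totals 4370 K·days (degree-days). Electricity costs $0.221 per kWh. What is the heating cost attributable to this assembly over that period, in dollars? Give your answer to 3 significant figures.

610 dollars

0.139/0.0369 = 3.767
R_total = 3.767 + 0.376 = 4.143 m²·K/W
E = A × HDD × 24 / R / 1000 = 109 × 4370 × 24 / 4.143 / 1000 = 2759 kWh
Cost = 2759 × 0.221 = $609.8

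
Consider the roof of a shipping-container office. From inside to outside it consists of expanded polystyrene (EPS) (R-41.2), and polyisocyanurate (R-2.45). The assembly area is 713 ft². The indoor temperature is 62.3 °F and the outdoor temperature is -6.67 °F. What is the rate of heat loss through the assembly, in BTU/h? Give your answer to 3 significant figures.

R_total = 41.2 + 2.45 = 43.65 ft²·°F·h/BTU
Q = A·ΔT/R = 713 × (62.3 − (-6.67)) / 43.65 = 1127 BTU/h

1130 BTU/h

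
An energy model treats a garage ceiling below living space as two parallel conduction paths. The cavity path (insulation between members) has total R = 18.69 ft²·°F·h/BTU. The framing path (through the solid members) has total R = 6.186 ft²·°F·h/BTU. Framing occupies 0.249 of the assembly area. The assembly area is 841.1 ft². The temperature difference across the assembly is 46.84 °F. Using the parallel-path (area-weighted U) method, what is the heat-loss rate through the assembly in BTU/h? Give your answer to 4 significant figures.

U_eff = 0.751/18.69 + 0.249/6.186 = 0.040182 + 0.040252 = 0.080434
R_eff = 1/U_eff = 12.433 ft²·°F·h/BTU
Q = 841.1 × 46.84 / 12.433 = 3168.9 BTU/h

3169 BTU/h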